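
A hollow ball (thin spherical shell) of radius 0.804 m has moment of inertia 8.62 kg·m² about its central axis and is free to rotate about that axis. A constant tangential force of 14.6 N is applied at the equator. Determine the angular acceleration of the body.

τ = F R = (14.6)(0.804) = 11.74 N·m.
Newton's second law for rotation, τ = Iα, gives α = τ/I = 11.74/8.620 = 1.362 rad/s².

α ≈ 1.36 rad/s²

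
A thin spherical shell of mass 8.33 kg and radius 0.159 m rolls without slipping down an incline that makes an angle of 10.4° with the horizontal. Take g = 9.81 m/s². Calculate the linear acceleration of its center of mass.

Translation along the incline: Mg sinθ − f = Ma.
Rotation about the center: fR = Iα with I = (2/3)MR². No-slip gives a = αR, so f = (I/R²)a = (2/3)M a.
Substituting: Mg sinθ = (1 + 0.6667)Ma, so a = g sinθ/(1 + 0.6667) = (9.81) sin 10.4° / 1.667 = 1.063 m/s².

a ≈ 1.06 m/s²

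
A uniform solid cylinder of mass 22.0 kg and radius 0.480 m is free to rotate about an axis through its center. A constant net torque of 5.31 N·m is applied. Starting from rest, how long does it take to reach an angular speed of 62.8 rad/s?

t ≈ 30.0 s

I = ½MR² = (1/2)(22.0)(0.480)² = 2.534 kg·m².
α = τ/I = 5.31/2.534 = 2.095 rad/s².
ω = αt ⇒ t = ω/α = 62.8/2.095 = 29.97 s.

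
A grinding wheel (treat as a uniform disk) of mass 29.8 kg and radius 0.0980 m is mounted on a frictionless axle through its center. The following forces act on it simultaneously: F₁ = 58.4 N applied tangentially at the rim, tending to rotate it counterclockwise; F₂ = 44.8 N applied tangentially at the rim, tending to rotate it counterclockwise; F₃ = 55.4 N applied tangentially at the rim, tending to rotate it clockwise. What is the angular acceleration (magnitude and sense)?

α ≈ 32.7 rad/s², counterclockwise

I = ½MR² = (1/2)(29.8)(0.0980)² = 0.1431 kg·m².
Taking counterclockwise as positive: τ₁ = +(58.4)(0.0980) = +5.723 N·m; τ₂ = +(44.8)(0.0980) = +4.390 N·m; τ₃ = −(55.4)(0.0980) = −5.429 N·m.
Net torque τ = 4.684 N·m.
α = τ/I = 4.684/0.1431 = 32.74 rad/s².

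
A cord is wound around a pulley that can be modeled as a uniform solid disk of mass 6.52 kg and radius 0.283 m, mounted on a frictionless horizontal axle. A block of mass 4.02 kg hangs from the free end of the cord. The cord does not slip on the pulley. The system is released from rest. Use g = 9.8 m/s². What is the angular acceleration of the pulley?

I = ½MR² = (1/2)(6.52)(0.283)² = 0.2611 kg·m².
Block: mg − T = ma. Pulley: TR = Iα. No-slip: a = αR, so T = (I/R²)a = 3.260·a.
Then mg = (m + 3.260)a, so a = (4.02)(9.8)/(4.02 + 3.260) = 5.412 m/s².
α = a/R = 5.412/0.283 = 19.12 rad/s².

α ≈ 19.1 rad/s²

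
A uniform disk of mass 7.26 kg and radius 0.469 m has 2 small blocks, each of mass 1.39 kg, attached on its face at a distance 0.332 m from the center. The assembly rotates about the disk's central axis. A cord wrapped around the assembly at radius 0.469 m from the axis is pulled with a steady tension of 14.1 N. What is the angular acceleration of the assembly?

I_disk = ½MR² = ½(7.26)(0.469)² = 0.7985 kg·m².
I_blocks = 2·m·r² = 2(1.39)(0.332)² = 0.3064 kg·m².
Total I = 1.105 kg·m².
τ = F r = (14.1)(0.469) = 6.613 N·m.
α = τ/I = 6.613/1.105 = 5.985 rad/s².

α ≈ 5.99 rad/s²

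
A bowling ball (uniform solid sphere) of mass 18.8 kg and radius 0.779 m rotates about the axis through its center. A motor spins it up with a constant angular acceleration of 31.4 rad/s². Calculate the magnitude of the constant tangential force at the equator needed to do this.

I = (2/5)MR² = (2/5)(18.8)(0.779)² = 4.563 kg·m².
The required torque is τ = Iα = (4.563)(31.40) = 143.3 N·m.
A tangential force at the equator gives τ = FR, so F = τ/R = 143.3/0.779 = 183.9 N.

F ≈ 184 N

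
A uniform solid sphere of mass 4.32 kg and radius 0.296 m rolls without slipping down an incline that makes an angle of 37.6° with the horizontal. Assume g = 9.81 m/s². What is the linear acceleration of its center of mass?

a ≈ 4.28 m/s²

Translation along the incline: Mg sinθ − f = Ma.
Rotation about the center: fR = Iα with I = (2/5)MR². No-slip gives a = αR, so f = (I/R²)a = (2/5)M a.
Substituting: Mg sinθ = (1 + 0.4000)Ma, so a = g sinθ/(1 + 0.4000) = (9.81) sin 37.6° / 1.400 = 4.275 m/s².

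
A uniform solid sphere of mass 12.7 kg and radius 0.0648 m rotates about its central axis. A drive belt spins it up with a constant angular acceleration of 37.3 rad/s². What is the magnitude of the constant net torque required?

I = (2/5)MR² = (2/5)(12.7)(0.0648)² = 0.02133 kg·m².
τ = Iα = (0.02133)(37.30) = 0.7957 N·m.

τ ≈ 0.796 N·m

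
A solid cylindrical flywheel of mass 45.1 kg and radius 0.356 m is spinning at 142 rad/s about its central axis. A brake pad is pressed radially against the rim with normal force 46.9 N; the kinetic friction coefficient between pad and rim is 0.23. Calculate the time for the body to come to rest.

I = ½MR² = (1/2)(45.1)(0.356)² = 2.858 kg·m².
Friction force f = μN = (0.23)(46.9) = 10.79 N at the rim; torque magnitude τ = fR = 3.840 N·m, opposing ω.
|α| = τ/I = 3.840/2.858 = 1.344 rad/s² (deceleration).
0 = ω₀ − |α|t ⇒ t = ω₀/|α| = 142/1.344 = 105.7 s.

t ≈ 106 s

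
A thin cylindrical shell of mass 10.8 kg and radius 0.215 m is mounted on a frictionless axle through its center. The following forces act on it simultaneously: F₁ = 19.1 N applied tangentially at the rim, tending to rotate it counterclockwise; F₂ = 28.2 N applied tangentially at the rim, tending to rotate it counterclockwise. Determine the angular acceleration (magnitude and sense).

I = MR² = (10.8)(0.215)² = 0.4992 kg·m².
Taking counterclockwise as positive: τ₁ = +(19.1)(0.215) = +4.107 N·m; τ₂ = +(28.2)(0.215) = +6.063 N·m.
Net torque τ = 10.17 N·m.
α = τ/I = 10.17/0.4992 = 20.37 rad/s².

α ≈ 20.4 rad/s², counterclockwise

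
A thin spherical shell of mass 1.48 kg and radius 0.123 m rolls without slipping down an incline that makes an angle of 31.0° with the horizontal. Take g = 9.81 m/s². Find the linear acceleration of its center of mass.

Translation along the incline: Mg sinθ − f = Ma.
Rotation about the center: fR = Iα with I = (2/3)MR². No-slip gives a = αR, so f = (I/R²)a = (2/3)M a.
Substituting: Mg sinθ = (1 + 0.6667)Ma, so a = g sinθ/(1 + 0.6667) = (9.81) sin 31.0° / 1.667 = 3.032 m/s².

a ≈ 3.03 m/s²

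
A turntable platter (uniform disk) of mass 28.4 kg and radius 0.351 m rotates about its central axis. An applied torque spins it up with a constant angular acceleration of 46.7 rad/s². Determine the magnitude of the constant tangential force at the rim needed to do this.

F ≈ 233 N

I = ½MR² = (1/2)(28.4)(0.351)² = 1.749 kg·m².
The required torque is τ = Iα = (1.749)(46.70) = 81.70 N·m.
A tangential force at the rim gives τ = FR, so F = τ/R = 81.70/0.351 = 232.8 N.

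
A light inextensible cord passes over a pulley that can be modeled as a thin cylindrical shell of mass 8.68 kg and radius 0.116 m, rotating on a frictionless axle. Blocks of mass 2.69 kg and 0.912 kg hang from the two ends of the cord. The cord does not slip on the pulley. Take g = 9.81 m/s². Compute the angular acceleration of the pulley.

α ≈ 12.2 rad/s²

I = MR² = (8.68)(0.116)² = 0.1168 kg·m².
Heavier block: m₁g − T₁ = m₁a. Lighter block: T₂ − m₂g = m₂a.
Pulley: (T₁ − T₂)R = Iα = I(a/R), so T₁ − T₂ = (I/R²)a = 1·M_p a = 8.680·a.
Adding the three: (m₁ − m₂)g = (m₁ + m₂ + 8.680)a, so a = (2.69 − 0.912)(9.81)/(2.69 + 0.912 + 8.680) = 1.420 m/s².
α = a/R = 1.420/0.116 = 12.24 rad/s².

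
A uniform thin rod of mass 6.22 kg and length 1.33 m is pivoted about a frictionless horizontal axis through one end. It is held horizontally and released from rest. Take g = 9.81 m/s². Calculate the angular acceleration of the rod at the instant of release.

α ≈ 11.1 rad/s²

About the pivot, I = (1/3)ML² = (1/3)(6.22)(1.33)² = 3.668 kg·m².
The weight acts at the center, a distance L/2 = 0.6650 m from the pivot; τ = Mg(L/2) = 40.58 N·m.
α = τ/I = 40.58/3.668 = 11.06 rad/s².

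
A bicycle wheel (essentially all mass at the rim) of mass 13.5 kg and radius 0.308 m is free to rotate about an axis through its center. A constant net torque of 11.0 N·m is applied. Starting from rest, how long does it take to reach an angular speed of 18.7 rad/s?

t ≈ 2.18 s

I = MR² = (13.5)(0.308)² = 1.281 kg·m².
α = τ/I = 11.0/1.281 = 8.589 rad/s².
ω = αt ⇒ t = ω/α = 18.7/8.589 = 2.177 s.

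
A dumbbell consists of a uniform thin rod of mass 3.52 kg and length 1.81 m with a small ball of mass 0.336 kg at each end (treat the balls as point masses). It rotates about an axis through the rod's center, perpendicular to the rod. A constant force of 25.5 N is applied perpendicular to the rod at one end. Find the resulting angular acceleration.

α ≈ 15.3 rad/s²

I_rod = (1/12)ML² = (1/12)(3.52)(1.81)² = 0.9610 kg·m².
I_balls = 2·m·(L/2)² = 2(0.336)(0.9050)² = 0.5504 kg·m².
Total I = 1.511 kg·m².
τ = F·(L/2) = (25.5)(0.905) = 23.08 N·m.
α = τ/I = 23.08/1.511 = 15.27 rad/s².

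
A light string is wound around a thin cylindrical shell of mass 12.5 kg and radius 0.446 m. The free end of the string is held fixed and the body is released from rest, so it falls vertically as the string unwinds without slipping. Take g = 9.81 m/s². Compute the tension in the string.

Translation: Mg − T = Ma. Rotation about the center: TR = Iα with I = MR².
With a = αR: T = (I/R²)a = M a, so Mg = (1 + 1.000)Ma.
a = g/(1 + 1.000) = 9.81/2.000 = 4.905 m/s².
T = 1.000·M·a = (1.000)(12.5)(4.905) = 61.31 N.

T ≈ 61.3 N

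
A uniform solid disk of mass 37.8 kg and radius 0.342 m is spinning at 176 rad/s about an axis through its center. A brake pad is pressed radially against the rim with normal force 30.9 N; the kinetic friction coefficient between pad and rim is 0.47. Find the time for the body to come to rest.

I = ½MR² = (1/2)(37.8)(0.342)² = 2.211 kg·m².
Friction force f = μN = (0.47)(30.9) = 14.52 N at the rim; torque magnitude τ = fR = 4.967 N·m, opposing ω.
|α| = τ/I = 4.967/2.211 = 2.247 rad/s² (deceleration).
0 = ω₀ − |α|t ⇒ t = ω₀/|α| = 176/2.247 = 78.33 s.

t ≈ 78.3 s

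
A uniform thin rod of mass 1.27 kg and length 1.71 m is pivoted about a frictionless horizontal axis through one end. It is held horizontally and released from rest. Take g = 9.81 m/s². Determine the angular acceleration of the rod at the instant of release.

α ≈ 8.61 rad/s²

About the pivot, I = (1/3)ML² = (1/3)(1.27)(1.71)² = 1.238 kg·m².
The weight acts at the center, a distance L/2 = 0.8550 m from the pivot; τ = Mg(L/2) = 10.65 N·m.
α = τ/I = 10.65/1.238 = 8.605 rad/s².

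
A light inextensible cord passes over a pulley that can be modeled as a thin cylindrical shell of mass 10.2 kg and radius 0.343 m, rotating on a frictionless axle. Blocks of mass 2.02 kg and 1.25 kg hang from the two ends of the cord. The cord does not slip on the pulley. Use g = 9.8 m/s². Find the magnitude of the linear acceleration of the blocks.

I = MR² = (10.2)(0.343)² = 1.200 kg·m².
Heavier block: m₁g − T₁ = m₁a. Lighter block: T₂ − m₂g = m₂a.
Pulley: (T₁ − T₂)R = Iα = I(a/R), so T₁ − T₂ = (I/R²)a = 1·M_p a = 10.20·a.
Adding the three: (m₁ − m₂)g = (m₁ + m₂ + 10.20)a, so a = (2.02 − 1.25)(9.8)/(2.02 + 1.25 + 10.20) = 0.5602 m/s².

a ≈ 0.560 m/s²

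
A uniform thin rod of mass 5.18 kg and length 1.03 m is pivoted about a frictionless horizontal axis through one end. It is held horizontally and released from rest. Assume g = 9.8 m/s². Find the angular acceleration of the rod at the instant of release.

α ≈ 14.3 rad/s²

About the pivot, I = (1/3)ML² = (1/3)(5.18)(1.03)² = 1.832 kg·m².
The weight acts at the center, a distance L/2 = 0.5150 m from the pivot; τ = Mg(L/2) = 26.14 N·m.
α = τ/I = 26.14/1.832 = 14.27 rad/s².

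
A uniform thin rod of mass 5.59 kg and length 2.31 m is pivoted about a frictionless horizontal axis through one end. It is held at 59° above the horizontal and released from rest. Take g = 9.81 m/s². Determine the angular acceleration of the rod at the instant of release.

α ≈ 3.28 rad/s²

About the pivot, I = (1/3)ML² = (1/3)(5.59)(2.31)² = 9.943 kg·m².
The weight acts at the center, a distance L/2 = 1.155 m from the pivot; τ = Mg(L/2) cos 59° = 32.62 N·m.
α = τ/I = 32.62/9.943 = 3.281 rad/s².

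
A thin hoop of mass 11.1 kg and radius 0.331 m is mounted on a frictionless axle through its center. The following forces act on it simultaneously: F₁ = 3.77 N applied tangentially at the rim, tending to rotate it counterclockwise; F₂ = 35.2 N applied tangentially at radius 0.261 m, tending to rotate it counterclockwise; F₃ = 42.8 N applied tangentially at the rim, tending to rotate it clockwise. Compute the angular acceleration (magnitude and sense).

α ≈ 3.07 rad/s², clockwise

I = MR² = (11.1)(0.331)² = 1.216 kg·m².
Taking counterclockwise as positive: τ₁ = +(3.77)(0.331) = +1.248 N·m; τ₂ = +(35.2)(0.261) = +9.187 N·m; τ₃ = −(42.8)(0.331) = −14.17 N·m.
Net torque τ = -3.732 N·m.
α = τ/I = -3.732/1.216 = -3.069 rad/s².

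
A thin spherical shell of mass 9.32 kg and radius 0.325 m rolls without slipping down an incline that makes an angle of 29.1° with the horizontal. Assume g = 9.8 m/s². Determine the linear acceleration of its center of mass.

a ≈ 2.86 m/s²

Translation along the incline: Mg sinθ − f = Ma.
Rotation about the center: fR = Iα with I = (2/3)MR². No-slip gives a = αR, so f = (I/R²)a = (2/3)M a.
Substituting: Mg sinθ = (1 + 0.6667)Ma, so a = g sinθ/(1 + 0.6667) = (9.8) sin 29.1° / 1.667 = 2.860 m/s².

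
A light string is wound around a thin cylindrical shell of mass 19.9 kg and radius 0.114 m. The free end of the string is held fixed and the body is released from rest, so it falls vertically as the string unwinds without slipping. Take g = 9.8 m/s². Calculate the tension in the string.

Translation: Mg − T = Ma. Rotation about the center: TR = Iα with I = MR².
With a = αR: T = (I/R²)a = M a, so Mg = (1 + 1.000)Ma.
a = g/(1 + 1.000) = 9.8/2.000 = 4.900 m/s².
T = 1.000·M·a = (1.000)(19.9)(4.900) = 97.51 N.

T ≈ 97.5 N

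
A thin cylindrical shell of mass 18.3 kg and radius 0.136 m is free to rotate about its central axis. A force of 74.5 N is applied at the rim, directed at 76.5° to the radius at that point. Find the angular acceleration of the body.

α ≈ 29.1 rad/s²

I = MR² = (18.3)(0.136)² = 0.3385 kg·m².
Only the tangential component produces torque: τ = F R sinθ = (74.5)(0.136) sin 76.5° = 9.852 N·m.
Newton's second law for rotation, τ = Iα, gives α = τ/I = 9.852/0.3385 = 29.11 rad/s².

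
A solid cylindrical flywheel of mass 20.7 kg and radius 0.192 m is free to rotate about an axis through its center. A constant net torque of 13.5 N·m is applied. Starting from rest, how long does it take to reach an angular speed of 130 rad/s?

t ≈ 3.67 s

I = ½MR² = (1/2)(20.7)(0.192)² = 0.3815 kg·m².
α = τ/I = 13.5/0.3815 = 35.38 rad/s².
ω = αt ⇒ t = ω/α = 130/35.38 = 3.674 s.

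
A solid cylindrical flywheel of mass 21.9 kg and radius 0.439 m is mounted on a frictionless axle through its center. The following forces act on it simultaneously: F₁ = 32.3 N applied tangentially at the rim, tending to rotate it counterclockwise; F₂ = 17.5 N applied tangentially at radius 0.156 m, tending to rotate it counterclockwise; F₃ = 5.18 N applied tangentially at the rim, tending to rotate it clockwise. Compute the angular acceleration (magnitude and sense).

α ≈ 6.94 rad/s², counterclockwise

I = ½MR² = (1/2)(21.9)(0.439)² = 2.110 kg·m².
Taking counterclockwise as positive: τ₁ = +(32.3)(0.439) = +14.18 N·m; τ₂ = +(17.5)(0.156) = +2.730 N·m; τ₃ = −(5.18)(0.439) = −2.274 N·m.
Net torque τ = 14.64 N·m.
α = τ/I = 14.64/2.110 = 6.935 rad/s².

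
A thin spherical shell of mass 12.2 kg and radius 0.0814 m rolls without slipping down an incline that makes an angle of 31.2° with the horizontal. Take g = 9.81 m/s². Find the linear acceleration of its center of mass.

Translation along the incline: Mg sinθ − f = Ma.
Rotation about the center: fR = Iα with I = (2/3)MR². No-slip gives a = αR, so f = (I/R²)a = (2/3)M a.
Substituting: Mg sinθ = (1 + 0.6667)Ma, so a = g sinθ/(1 + 0.6667) = (9.81) sin 31.2° / 1.667 = 3.049 m/s².

a ≈ 3.05 m/s²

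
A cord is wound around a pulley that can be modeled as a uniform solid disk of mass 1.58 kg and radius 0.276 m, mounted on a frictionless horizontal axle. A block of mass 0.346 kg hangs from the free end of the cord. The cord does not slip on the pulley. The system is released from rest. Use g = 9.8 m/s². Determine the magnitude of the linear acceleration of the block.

I = ½MR² = (1/2)(1.58)(0.276)² = 0.06018 kg·m².
Block: mg − T = ma. Pulley: TR = Iα. No-slip: a = αR, so T = (I/R²)a = 0.7900·a.
Then mg = (m + 0.7900)a, so a = (0.346)(9.8)/(0.346 + 0.7900) = 2.985 m/s².

a ≈ 2.98 m/s²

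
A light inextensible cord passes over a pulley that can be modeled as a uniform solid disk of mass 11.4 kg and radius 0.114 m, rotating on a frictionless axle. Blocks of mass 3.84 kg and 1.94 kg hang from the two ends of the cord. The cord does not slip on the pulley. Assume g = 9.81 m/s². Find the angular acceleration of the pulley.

α ≈ 14.2 rad/s²

I = ½MR² = (1/2)(11.4)(0.114)² = 0.07408 kg·m².
Heavier block: m₁g − T₁ = m₁a. Lighter block: T₂ − m₂g = m₂a.
Pulley: (T₁ − T₂)R = Iα = I(a/R), so T₁ − T₂ = (I/R²)a = (1/2)M_p a = 5.700·a.
Adding the three: (m₁ − m₂)g = (m₁ + m₂ + 5.700)a, so a = (3.84 − 1.94)(9.81)/(3.84 + 1.94 + 5.700) = 1.624 m/s².
α = a/R = 1.624/0.114 = 14.24 rad/s².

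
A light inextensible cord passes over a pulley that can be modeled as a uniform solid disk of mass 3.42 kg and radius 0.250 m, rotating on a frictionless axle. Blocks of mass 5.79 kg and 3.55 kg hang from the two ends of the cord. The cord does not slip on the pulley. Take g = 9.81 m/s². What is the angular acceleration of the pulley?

I = ½MR² = (1/2)(3.42)(0.250)² = 0.1069 kg·m².
Heavier block: m₁g − T₁ = m₁a. Lighter block: T₂ − m₂g = m₂a.
Pulley: (T₁ − T₂)R = Iα = I(a/R), so T₁ − T₂ = (I/R²)a = (1/2)M_p a = 1.710·a.
Adding the three: (m₁ − m₂)g = (m₁ + m₂ + 1.710)a, so a = (5.79 − 3.55)(9.81)/(5.79 + 3.55 + 1.710) = 1.989 m/s².
α = a/R = 1.989/0.250 = 7.955 rad/s².

α ≈ 7.95 rad/s²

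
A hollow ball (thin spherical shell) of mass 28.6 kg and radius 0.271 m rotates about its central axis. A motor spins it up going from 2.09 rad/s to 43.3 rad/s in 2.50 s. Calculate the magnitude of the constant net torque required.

τ ≈ 23.1 N·m

I = (2/3)MR² = (2/3)(28.6)(0.271)² = 1.400 kg·m².
α = Δω/Δt = (43.3 − 2.09)/2.50 = 16.48 rad/s².
τ = Iα = (1.400)(16.48) = 23.08 N·m.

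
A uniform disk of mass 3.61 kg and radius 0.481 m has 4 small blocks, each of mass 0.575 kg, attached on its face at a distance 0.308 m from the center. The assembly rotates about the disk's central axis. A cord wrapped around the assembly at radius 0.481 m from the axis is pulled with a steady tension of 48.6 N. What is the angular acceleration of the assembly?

I_disk = ½MR² = ½(3.61)(0.481)² = 0.4176 kg·m².
I_blocks = 4·m·r² = 4(0.575)(0.308)² = 0.2182 kg·m².
Total I = 0.6358 kg·m².
τ = F r = (48.6)(0.481) = 23.38 N·m.
α = τ/I = 23.38/0.6358 = 36.77 rad/s².

α ≈ 36.8 rad/s²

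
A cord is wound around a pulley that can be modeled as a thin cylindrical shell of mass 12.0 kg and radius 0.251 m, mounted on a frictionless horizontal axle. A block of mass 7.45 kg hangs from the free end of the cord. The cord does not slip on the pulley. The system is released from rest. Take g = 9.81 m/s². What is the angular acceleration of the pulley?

α ≈ 15.0 rad/s²

I = MR² = (12.0)(0.251)² = 0.7560 kg·m².
Block: mg − T = ma. Pulley: TR = Iα. No-slip: a = αR, so T = (I/R²)a = 12.00·a.
Then mg = (m + 12.00)a, so a = (7.45)(9.81)/(7.45 + 12.00) = 3.758 m/s².
α = a/R = 3.758/0.251 = 14.97 rad/s².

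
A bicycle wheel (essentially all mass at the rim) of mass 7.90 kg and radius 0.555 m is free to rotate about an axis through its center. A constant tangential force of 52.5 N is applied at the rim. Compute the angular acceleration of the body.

I = MR² = (7.90)(0.555)² = 2.433 kg·m².
τ = F R = (52.5)(0.555) = 29.14 N·m.
Newton's second law for rotation, τ = Iα, gives α = τ/I = 29.14/2.433 = 11.97 rad/s².

α ≈ 12.0 rad/s²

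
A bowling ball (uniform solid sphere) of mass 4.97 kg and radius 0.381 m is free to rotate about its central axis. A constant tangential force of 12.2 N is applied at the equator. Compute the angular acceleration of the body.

α ≈ 16.1 rad/s²

I = (2/5)MR² = (2/5)(4.97)(0.381)² = 0.2886 kg·m².
τ = F R = (12.2)(0.381) = 4.648 N·m.
From τ = Iα: α = 4.648/0.2886 = 16.11 rad/s².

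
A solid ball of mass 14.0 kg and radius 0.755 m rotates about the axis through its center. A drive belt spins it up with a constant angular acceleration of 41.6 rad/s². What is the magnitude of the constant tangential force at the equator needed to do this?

F ≈ 176 N

I = (2/5)MR² = (2/5)(14.0)(0.755)² = 3.192 kg·m².
The required torque is τ = Iα = (3.192)(41.60) = 132.8 N·m.
A tangential force at the equator gives τ = FR, so F = τ/R = 132.8/0.755 = 175.9 N.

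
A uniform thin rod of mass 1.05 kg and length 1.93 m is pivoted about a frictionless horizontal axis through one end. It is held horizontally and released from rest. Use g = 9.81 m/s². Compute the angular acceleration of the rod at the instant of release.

α ≈ 7.62 rad/s²

About the pivot, I = (1/3)ML² = (1/3)(1.05)(1.93)² = 1.304 kg·m².
The weight acts at the center, a distance L/2 = 0.9650 m from the pivot; τ = Mg(L/2) = 9.940 N·m.
α = τ/I = 9.940/1.304 = 7.624 rad/s².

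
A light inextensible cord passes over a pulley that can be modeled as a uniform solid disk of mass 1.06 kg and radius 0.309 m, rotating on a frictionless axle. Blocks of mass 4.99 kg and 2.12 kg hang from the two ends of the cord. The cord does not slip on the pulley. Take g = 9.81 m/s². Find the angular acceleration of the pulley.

I = ½MR² = (1/2)(1.06)(0.309)² = 0.05060 kg·m².
Heavier block: m₁g − T₁ = m₁a. Lighter block: T₂ − m₂g = m₂a.
Pulley: (T₁ − T₂)R = Iα = I(a/R), so T₁ − T₂ = (I/R²)a = (1/2)M_p a = 0.5300·a.
Adding the three: (m₁ − m₂)g = (m₁ + m₂ + 0.5300)a, so a = (4.99 − 2.12)(9.81)/(4.99 + 2.12 + 0.5300) = 3.685 m/s².
α = a/R = 3.685/0.309 = 11.93 rad/s².

α ≈ 11.9 rad/s²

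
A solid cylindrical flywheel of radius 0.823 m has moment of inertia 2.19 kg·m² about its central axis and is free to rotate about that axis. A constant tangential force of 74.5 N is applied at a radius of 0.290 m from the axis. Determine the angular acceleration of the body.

α ≈ 9.87 rad/s²

τ = F·r = (74.5)(0.290) = 21.60 N·m.
From τ = Iα: α = 21.60/2.190 = 9.865 rad/s².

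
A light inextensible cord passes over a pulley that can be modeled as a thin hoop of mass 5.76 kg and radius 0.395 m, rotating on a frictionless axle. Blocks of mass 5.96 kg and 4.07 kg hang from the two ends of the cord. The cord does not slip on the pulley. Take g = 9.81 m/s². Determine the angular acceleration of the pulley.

I = MR² = (5.76)(0.395)² = 0.8987 kg·m².
Heavier block: m₁g − T₁ = m₁a. Lighter block: T₂ − m₂g = m₂a.
Pulley: (T₁ − T₂)R = Iα = I(a/R), so T₁ − T₂ = (I/R²)a = 1·M_p a = 5.760·a.
Adding the three: (m₁ − m₂)g = (m₁ + m₂ + 5.760)a, so a = (5.96 − 4.07)(9.81)/(5.96 + 4.07 + 5.760) = 1.174 m/s².
α = a/R = 1.174/0.395 = 2.973 rad/s².

α ≈ 2.97 rad/s²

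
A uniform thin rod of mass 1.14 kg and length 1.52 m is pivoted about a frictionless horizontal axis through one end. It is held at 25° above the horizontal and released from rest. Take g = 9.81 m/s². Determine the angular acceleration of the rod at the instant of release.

α ≈ 8.77 rad/s²

About the pivot, I = (1/3)ML² = (1/3)(1.14)(1.52)² = 0.8780 kg·m².
The weight acts at the center, a distance L/2 = 0.7600 m from the pivot; τ = Mg(L/2) cos 25° = 7.703 N·m.
α = τ/I = 7.703/0.8780 = 8.774 rad/s².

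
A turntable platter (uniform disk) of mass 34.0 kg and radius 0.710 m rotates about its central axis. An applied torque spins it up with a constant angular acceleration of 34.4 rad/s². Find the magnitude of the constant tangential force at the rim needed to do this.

I = ½MR² = (1/2)(34.0)(0.710)² = 8.570 kg·m².
The required torque is τ = Iα = (8.570)(34.40) = 294.8 N·m.
A tangential force at the rim gives τ = FR, so F = τ/R = 294.8/0.710 = 415.2 N.

F ≈ 415 N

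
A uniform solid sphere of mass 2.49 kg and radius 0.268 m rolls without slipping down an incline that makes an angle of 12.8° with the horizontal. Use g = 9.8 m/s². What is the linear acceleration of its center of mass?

a ≈ 1.55 m/s²

Translation along the incline: Mg sinθ − f = Ma.
Rotation about the center: fR = Iα with I = (2/5)MR². No-slip gives a = αR, so f = (I/R²)a = (2/5)M a.
Substituting: Mg sinθ = (1 + 0.4000)Ma, so a = g sinθ/(1 + 0.4000) = (9.8) sin 12.8° / 1.400 = 1.551 m/s².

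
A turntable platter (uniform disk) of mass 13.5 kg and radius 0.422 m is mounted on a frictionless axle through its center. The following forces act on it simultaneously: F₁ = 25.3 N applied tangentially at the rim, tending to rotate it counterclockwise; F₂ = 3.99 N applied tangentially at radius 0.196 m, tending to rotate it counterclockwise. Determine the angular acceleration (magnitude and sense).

α ≈ 9.53 rad/s², counterclockwise

I = ½MR² = (1/2)(13.5)(0.422)² = 1.202 kg·m².
Taking counterclockwise as positive: τ₁ = +(25.3)(0.422) = +10.68 N·m; τ₂ = +(3.99)(0.196) = +0.7820 N·m.
Net torque τ = 11.46 N·m.
α = τ/I = 11.46/1.202 = 9.532 rad/s².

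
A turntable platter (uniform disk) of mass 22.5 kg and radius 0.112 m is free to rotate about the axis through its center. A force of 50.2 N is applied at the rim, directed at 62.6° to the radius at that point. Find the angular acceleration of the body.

α ≈ 35.4 rad/s²

I = ½MR² = (1/2)(22.5)(0.112)² = 0.1411 kg·m².
Only the tangential component produces torque: τ = F R sinθ = (50.2)(0.112) sin 62.6° = 4.992 N·m.
From τ = Iα: α = 4.992/0.1411 = 35.37 rad/s².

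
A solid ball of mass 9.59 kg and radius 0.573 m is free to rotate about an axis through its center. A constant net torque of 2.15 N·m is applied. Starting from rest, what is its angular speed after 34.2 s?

I = (2/5)MR² = (2/5)(9.59)(0.573)² = 1.259 kg·m².
α = τ/I = 2.15/1.259 = 1.707 rad/s².
ω = ω₀ + αt = 0 + (1.707)(34.2) = 58.38 rad/s.

ω ≈ 58.4 rad/s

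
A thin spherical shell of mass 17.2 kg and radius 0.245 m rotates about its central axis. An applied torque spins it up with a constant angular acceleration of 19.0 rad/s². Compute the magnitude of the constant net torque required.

τ ≈ 13.1 N·m

I = (2/3)MR² = (2/3)(17.2)(0.245)² = 0.6883 kg·m².
τ = Iα = (0.6883)(19.00) = 13.08 N·m.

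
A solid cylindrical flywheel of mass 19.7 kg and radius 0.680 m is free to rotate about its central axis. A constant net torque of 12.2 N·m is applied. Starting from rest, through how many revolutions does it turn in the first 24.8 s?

≈ 131 revolutions

I = ½MR² = (1/2)(19.7)(0.680)² = 4.555 kg·m².
α = τ/I = 12.2/4.555 = 2.679 rad/s².
θ = ½αt² = ½(2.679)(24.8)² = 823.7 rad.
Revolutions = θ/(2π) = 131.1.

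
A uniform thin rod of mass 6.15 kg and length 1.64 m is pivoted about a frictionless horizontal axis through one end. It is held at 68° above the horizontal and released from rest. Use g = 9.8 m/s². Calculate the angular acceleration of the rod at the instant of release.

α ≈ 3.36 rad/s²

About the pivot, I = (1/3)ML² = (1/3)(6.15)(1.64)² = 5.514 kg·m².
The weight acts at the center, a distance L/2 = 0.8200 m from the pivot; τ = Mg(L/2) cos 68° = 18.51 N·m.
α = τ/I = 18.51/5.514 = 3.358 rad/s².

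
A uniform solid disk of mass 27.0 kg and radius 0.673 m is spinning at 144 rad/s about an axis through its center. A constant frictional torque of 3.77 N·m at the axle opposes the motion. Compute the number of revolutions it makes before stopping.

I = ½MR² = (1/2)(27.0)(0.673)² = 6.115 kg·m².
The net torque has magnitude 3.77 N·m, opposing ω.
|α| = τ/I = 3.770/6.115 = 0.6166 rad/s² (deceleration).
ω² = ω₀² − 2|α|θ with ω = 0 ⇒ θ = ω₀²/(2|α|) = 16820 rad = 2676 rev.

≈ 2680 revolutions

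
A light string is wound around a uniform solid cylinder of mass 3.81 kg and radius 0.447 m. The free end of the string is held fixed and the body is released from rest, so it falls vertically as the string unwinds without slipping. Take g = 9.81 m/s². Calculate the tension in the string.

T ≈ 12.5 N

Translation: Mg − T = Ma. Rotation about the center: TR = Iα with I = ½MR².
With a = αR: T = (I/R²)a = (1/2)M a, so Mg = (1 + 0.5000)Ma.
a = g/(1 + 0.5000) = 9.81/1.500 = 6.540 m/s².
T = 0.5000·M·a = (0.5000)(3.81)(6.540) = 12.46 N.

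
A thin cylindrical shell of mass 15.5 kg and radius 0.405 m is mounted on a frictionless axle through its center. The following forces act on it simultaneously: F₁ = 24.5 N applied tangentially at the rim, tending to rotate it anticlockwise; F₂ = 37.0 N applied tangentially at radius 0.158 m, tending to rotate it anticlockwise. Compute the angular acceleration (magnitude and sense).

α ≈ 6.20 rad/s², anticlockwise

I = MR² = (15.5)(0.405)² = 2.542 kg·m².
Taking anticlockwise as positive: τ₁ = +(24.5)(0.405) = +9.923 N·m; τ₂ = +(37.0)(0.158) = +5.846 N·m.
Net torque τ = 15.77 N·m.
α = τ/I = 15.77/2.542 = 6.202 rad/s².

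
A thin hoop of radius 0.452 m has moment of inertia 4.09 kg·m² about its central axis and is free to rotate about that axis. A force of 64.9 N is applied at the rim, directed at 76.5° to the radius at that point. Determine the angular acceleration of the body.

Only the tangential component produces torque: τ = F R sinθ = (64.9)(0.452) sin 76.5° = 28.52 N·m.
From τ = Iα: α = 28.52/4.090 = 6.974 rad/s².

α ≈ 6.97 rad/s²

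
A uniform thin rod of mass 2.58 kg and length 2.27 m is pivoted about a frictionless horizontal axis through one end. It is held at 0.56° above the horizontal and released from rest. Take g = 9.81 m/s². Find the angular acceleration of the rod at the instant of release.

About the pivot, I = (1/3)ML² = (1/3)(2.58)(2.27)² = 4.431 kg·m².
The weight acts at the center, a distance L/2 = 1.135 m from the pivot; τ = Mg(L/2) cos 0.56° = 28.73 N·m.
α = τ/I = 28.73/4.431 = 6.482 rad/s².
(Equivalently α = (3g/(2L)) cos 0.56° = 6.482 rad/s².)

α ≈ 6.48 rad/s²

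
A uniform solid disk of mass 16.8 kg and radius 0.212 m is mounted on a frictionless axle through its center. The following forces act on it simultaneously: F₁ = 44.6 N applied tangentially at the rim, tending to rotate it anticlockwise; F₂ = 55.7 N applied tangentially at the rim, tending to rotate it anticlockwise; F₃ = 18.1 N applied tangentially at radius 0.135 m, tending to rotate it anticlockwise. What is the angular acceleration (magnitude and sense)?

α ≈ 62.8 rad/s², anticlockwise

I = ½MR² = (1/2)(16.8)(0.212)² = 0.3775 kg·m².
Taking anticlockwise as positive: τ₁ = +(44.6)(0.212) = +9.455 N·m; τ₂ = +(55.7)(0.212) = +11.81 N·m; τ₃ = +(18.1)(0.135) = +2.444 N·m.
Net torque τ = 23.71 N·m.
α = τ/I = 23.71/0.3775 = 62.80 rad/s².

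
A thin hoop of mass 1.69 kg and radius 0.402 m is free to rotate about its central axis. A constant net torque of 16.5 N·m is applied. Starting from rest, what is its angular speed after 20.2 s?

I = MR² = (1.69)(0.402)² = 0.2731 kg·m².
α = τ/I = 16.5/0.2731 = 60.42 rad/s².
ω = ω₀ + αt = 0 + (60.42)(20.2) = 1220 rad/s.

ω ≈ 1220 rad/s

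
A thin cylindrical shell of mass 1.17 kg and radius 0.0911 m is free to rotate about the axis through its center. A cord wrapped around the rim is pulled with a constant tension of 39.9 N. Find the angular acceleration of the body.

I = MR² = (1.17)(0.0911)² = 0.009710 kg·m².
τ = F R = (39.9)(0.0911) = 3.635 N·m.
From τ = Iα: α = 3.635/0.009710 = 374.3 rad/s².

α ≈ 374 rad/s²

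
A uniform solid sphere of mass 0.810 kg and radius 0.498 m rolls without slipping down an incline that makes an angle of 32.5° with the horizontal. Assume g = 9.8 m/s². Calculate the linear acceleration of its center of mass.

a ≈ 3.76 m/s²

Translation along the incline: Mg sinθ − f = Ma.
Rotation about the center: fR = Iα with I = (2/5)MR². No-slip gives a = αR, so f = (I/R²)a = (2/5)M a.
Substituting: Mg sinθ = (1 + 0.4000)Ma, so a = g sinθ/(1 + 0.4000) = (9.8) sin 32.5° / 1.400 = 3.761 m/s².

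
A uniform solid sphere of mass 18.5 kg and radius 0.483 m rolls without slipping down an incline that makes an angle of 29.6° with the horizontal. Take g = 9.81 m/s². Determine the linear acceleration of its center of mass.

a ≈ 3.46 m/s²

Translation along the incline: Mg sinθ − f = Ma.
Rotation about the center: fR = Iα with I = (2/5)MR². No-slip gives a = αR, so f = (I/R²)a = (2/5)M a.
Substituting: Mg sinθ = (1 + 0.4000)Ma, so a = g sinθ/(1 + 0.4000) = (9.81) sin 29.6° / 1.400 = 3.461 m/s².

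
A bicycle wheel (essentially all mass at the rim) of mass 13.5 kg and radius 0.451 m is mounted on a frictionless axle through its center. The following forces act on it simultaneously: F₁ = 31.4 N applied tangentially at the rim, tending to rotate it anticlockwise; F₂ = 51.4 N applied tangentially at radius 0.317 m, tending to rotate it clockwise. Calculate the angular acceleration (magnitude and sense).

α ≈ 0.777 rad/s², clockwise

I = MR² = (13.5)(0.451)² = 2.746 kg·m².
Taking anticlockwise as positive: τ₁ = +(31.4)(0.451) = +14.16 N·m; τ₂ = −(51.4)(0.317) = −16.29 N·m.
Net torque τ = -2.132 N·m.
α = τ/I = -2.132/2.746 = -0.7766 rad/s².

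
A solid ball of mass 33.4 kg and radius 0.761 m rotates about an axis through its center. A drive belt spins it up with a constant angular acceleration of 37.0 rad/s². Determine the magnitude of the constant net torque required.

I = (2/5)MR² = (2/5)(33.4)(0.761)² = 7.737 kg·m².
τ = Iα = (7.737)(37.00) = 286.3 N·m.

τ ≈ 286 N·m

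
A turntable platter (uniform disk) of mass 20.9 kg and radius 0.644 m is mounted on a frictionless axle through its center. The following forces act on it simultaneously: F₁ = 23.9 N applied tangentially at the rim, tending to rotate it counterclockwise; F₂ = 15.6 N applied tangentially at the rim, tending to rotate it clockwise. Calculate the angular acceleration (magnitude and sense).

α ≈ 1.23 rad/s², counterclockwise

I = ½MR² = (1/2)(20.9)(0.644)² = 4.334 kg·m².
Taking counterclockwise as positive: τ₁ = +(23.9)(0.644) = +15.39 N·m; τ₂ = −(15.6)(0.644) = −10.05 N·m.
Net torque τ = 5.345 N·m.
α = τ/I = 5.345/4.334 = 1.233 rad/s².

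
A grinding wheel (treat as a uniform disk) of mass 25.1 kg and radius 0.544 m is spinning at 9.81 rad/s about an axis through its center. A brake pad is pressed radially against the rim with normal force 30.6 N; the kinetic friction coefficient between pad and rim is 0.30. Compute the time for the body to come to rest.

t ≈ 7.30 s

I = ½MR² = (1/2)(25.1)(0.544)² = 3.714 kg·m².
Friction force f = μN = (0.30)(30.6) = 9.180 N at the rim; torque magnitude τ = fR = 4.994 N·m, opposing ω.
|α| = τ/I = 4.994/3.714 = 1.345 rad/s² (deceleration).
0 = ω₀ − |α|t ⇒ t = ω₀/|α| = 9.81/1.345 = 7.296 s.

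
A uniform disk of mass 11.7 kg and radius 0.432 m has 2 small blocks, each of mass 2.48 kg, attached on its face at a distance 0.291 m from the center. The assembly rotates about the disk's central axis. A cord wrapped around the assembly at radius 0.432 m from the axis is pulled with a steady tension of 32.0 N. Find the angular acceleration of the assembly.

I_disk = ½MR² = ½(11.7)(0.432)² = 1.092 kg·m².
I_blocks = 2·m·r² = 2(2.48)(0.291)² = 0.4200 kg·m².
Total I = 1.512 kg·m².
τ = F r = (32.0)(0.432) = 13.82 N·m.
α = τ/I = 13.82/1.512 = 9.144 rad/s².

α ≈ 9.14 rad/s²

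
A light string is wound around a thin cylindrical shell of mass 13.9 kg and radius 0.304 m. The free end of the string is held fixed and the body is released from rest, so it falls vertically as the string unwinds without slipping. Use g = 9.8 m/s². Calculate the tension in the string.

T ≈ 68.1 N

Translation: Mg − T = Ma. Rotation about the center: TR = Iα with I = MR².
With a = αR: T = (I/R²)a = M a, so Mg = (1 + 1.000)Ma.
a = g/(1 + 1.000) = 9.8/2.000 = 4.900 m/s².
T = 1.000·M·a = (1.000)(13.9)(4.900) = 68.11 N.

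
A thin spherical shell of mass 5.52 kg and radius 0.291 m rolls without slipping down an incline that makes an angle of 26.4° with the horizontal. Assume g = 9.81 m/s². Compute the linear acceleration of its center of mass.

a ≈ 2.62 m/s²

Translation along the incline: Mg sinθ − f = Ma.
Rotation about the center: fR = Iα with I = (2/3)MR². No-slip gives a = αR, so f = (I/R²)a = (2/3)M a.
Substituting: Mg sinθ = (1 + 0.6667)Ma, so a = g sinθ/(1 + 0.6667) = (9.81) sin 26.4° / 1.667 = 2.617 m/s².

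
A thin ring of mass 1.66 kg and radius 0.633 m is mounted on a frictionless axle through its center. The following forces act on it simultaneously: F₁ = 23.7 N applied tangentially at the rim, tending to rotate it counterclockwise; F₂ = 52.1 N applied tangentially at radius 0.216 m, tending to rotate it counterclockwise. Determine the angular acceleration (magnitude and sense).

α ≈ 39.5 rad/s², counterclockwise

I = MR² = (1.66)(0.633)² = 0.6651 kg·m².
Taking counterclockwise as positive: τ₁ = +(23.7)(0.633) = +15.00 N·m; τ₂ = +(52.1)(0.216) = +11.25 N·m.
Net torque τ = 26.26 N·m.
α = τ/I = 26.26/0.6651 = 39.47 rad/s².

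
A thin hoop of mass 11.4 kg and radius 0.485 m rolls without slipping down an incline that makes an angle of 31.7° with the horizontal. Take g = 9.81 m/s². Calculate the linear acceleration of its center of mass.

Translation along the incline: Mg sinθ − f = Ma.
Rotation about the center: fR = Iα with I = MR². No-slip gives a = αR, so f = (I/R²)a = M a.
Substituting: Mg sinθ = (1 + 1.000)Ma, so a = g sinθ/(1 + 1.000) = (9.81) sin 31.7° / 2.000 = 2.577 m/s².

a ≈ 2.58 m/s²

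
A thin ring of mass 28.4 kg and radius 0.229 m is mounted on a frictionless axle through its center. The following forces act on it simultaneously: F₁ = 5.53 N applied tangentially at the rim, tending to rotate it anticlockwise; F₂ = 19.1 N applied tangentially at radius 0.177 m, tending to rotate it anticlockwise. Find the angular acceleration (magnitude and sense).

I = MR² = (28.4)(0.229)² = 1.489 kg·m².
Taking anticlockwise as positive: τ₁ = +(5.53)(0.229) = +1.266 N·m; τ₂ = +(19.1)(0.177) = +3.381 N·m.
Net torque τ = 4.647 N·m.
α = τ/I = 4.647/1.489 = 3.120 rad/s².

α ≈ 3.12 rad/s², anticlockwise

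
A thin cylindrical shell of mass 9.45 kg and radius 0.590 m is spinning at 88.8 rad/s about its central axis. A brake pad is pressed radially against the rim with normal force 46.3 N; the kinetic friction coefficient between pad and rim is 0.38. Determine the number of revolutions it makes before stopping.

I = MR² = (9.45)(0.590)² = 3.290 kg·m².
Friction force f = μN = (0.38)(46.3) = 17.59 N at the rim; torque magnitude τ = fR = 10.38 N·m, opposing ω.
|α| = τ/I = 10.38/3.290 = 3.156 rad/s² (deceleration).
ω² = ω₀² − 2|α|θ with ω = 0 ⇒ θ = ω₀²/(2|α|) = 1249 rad = 198.9 rev.

≈ 199 revolutions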